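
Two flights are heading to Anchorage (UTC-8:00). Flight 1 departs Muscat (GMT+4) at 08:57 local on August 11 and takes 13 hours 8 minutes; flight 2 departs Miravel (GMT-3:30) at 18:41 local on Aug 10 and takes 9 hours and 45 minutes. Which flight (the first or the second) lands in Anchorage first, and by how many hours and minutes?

the second, by 10 hours 9 minutes

Flight 1 in UTC: 08:57 − 4:00 = 04:57 on Aug 11.
+13 hours 8 minutes → arrive 18:05 UTC on Aug 11.
Flight 2 in UTC: 18:41 + 3:30 = 22:11 on Aug 10.
+9 hours 45 minutes → arrive 07:56 UTC on Aug 11.
Flight 2 lands earlier by 10 hours 9 minutes.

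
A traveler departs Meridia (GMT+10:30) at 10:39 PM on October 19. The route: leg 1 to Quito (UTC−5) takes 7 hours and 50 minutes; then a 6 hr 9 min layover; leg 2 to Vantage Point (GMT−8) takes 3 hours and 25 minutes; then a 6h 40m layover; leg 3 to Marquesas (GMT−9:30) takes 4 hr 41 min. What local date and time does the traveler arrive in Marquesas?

Convert departure to UTC: 10:39 PM − 10:30 = 12:09 PM UTC on Oct 19.
Add 7 hours and 50 minutes leg 1 → 7:59 PM UTC.
Add 6 hours and 9 minutes layover in Quito → 2:08 AM UTC (Oct 20).
Add 3 hours and 25 minutes leg 2 → 5:33 AM UTC.
Add 6 hours 40 minutes layover in Vantage Point → 12:13 PM UTC.
Add 4 hours 41 minutes leg 3 → 4:54 PM UTC.
Marquesas is UTC−9:30, so local arrival = 4:54 PM − 9:30 = 7:24 AM on Oct 20.

7:24 AM on Oct 20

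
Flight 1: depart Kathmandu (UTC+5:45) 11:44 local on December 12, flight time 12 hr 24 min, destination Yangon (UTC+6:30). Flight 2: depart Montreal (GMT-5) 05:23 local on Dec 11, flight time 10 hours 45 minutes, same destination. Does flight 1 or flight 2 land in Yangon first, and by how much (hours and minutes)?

the second, by 21 hours 15 minutes

Flight 1 in UTC: 11:44 − 5:45 = 05:59 on Dec 12.
+12 hours 24 minutes → arrive 18:23 UTC on Dec 12.
Flight 2 in UTC: 05:23 + 5:00 = 10:23 on Dec 11.
+10 hours 45 minutes → arrive 21:08 UTC on Dec 11.
Flight 2 lands earlier by 21 hours 15 minutes.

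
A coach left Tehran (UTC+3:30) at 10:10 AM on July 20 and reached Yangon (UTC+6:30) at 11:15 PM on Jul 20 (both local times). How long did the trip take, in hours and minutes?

Yangon is 3:00 ahead of Tehran.
Clock-face elapsed time (ignoring zones) is 13 hours 5 minutes.
Actual elapsed = 13 hours 5 minutes − 3:00 = 10 hours 5 minutes.

10 hours 5 minutes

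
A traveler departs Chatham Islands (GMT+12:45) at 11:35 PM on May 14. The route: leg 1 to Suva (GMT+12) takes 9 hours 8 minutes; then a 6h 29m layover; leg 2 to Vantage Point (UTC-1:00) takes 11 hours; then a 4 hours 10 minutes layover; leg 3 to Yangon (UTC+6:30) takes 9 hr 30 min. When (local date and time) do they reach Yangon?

9:37 AM on May 16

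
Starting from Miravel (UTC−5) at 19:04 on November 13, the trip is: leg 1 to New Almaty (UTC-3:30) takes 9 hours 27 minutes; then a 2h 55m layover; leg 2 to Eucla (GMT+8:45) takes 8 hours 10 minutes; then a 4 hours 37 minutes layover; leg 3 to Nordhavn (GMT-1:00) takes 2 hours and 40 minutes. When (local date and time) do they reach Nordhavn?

Convert departure to UTC: 19:04 + 5:00 = 00:04 UTC on Nov 14.
Add 9 hours 27 minutes leg 1 → 09:31 UTC.
Add 2 hours 55 minutes layover in New Almaty → 12:26 UTC.
Add 8 hours 10 minutes leg 2 → 20:36 UTC.
Add 4 hours 37 minutes layover in Eucla → 01:13 UTC (Nov 15).
Add 2 hours and 40 minutes leg 3 → 03:53 UTC.
Nordhavn is UTC−1:00, so local arrival = 03:53 − 1:00 = 02:53 on Nov 15.

02:53 on November 15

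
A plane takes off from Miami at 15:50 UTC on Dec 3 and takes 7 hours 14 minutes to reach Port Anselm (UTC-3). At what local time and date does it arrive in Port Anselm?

Departure is given in UTC: 15:50 on Dec 3.
Add 7 hours and 14 minutes → 23:04 UTC.
Port Anselm is UTC−3:00: 23:04 − 3:00 = 20:04 on Dec 3.

20:04 on Dec 3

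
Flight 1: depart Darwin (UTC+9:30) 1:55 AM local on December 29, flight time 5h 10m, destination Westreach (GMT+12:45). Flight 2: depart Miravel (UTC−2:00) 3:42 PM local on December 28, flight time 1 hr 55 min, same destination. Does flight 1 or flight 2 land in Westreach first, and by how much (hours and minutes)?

Flight 1 in UTC: 1:55 AM − 9:30 = 4:25 PM on Dec 28.
+5 hours 10 minutes → arrive 9:35 PM UTC on Dec 28.
Flight 2 in UTC: 3:42 PM + 2:00 = 5:42 PM on Dec 28.
+1 hour 55 minutes → arrive 7:37 PM UTC on Dec 28.
Flight 2 lands earlier by 1 hour 58 minutes.

the second, by 1 hour 58 minutes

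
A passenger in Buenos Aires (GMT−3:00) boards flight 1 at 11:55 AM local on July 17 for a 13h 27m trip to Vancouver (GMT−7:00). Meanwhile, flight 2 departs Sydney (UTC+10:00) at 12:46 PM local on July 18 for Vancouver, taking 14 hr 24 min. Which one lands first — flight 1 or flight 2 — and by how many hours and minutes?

the first, by 12 hours 48 minutes

Flight 1 in UTC: 11:55 AM + 3:00 = 2:55 PM on Jul 17.
+13 hours and 27 minutes → arrive 4:22 AM UTC on Jul 18.
Flight 2 in UTC: 12:46 PM − 10:00 = 2:46 AM on Jul 18.
+14 hours and 24 minutes → arrive 5:10 PM UTC on Jul 18.
Flight 1 lands earlier by 12 hours 48 minutes.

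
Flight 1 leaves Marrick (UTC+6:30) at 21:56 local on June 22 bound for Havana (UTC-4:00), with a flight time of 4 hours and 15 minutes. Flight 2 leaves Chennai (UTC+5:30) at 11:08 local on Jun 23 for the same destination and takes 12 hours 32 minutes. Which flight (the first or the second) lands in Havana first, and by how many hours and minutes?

the first, by 22 hours 29 minutes

Flight 1 in UTC: 21:56 − 6:30 = 15:26 on Jun 22.
+4 hours 15 minutes → arrive 19:41 UTC on Jun 22.
Flight 2 in UTC: 11:08 − 5:30 = 05:38 on Jun 23.
+12 hours 32 minutes → arrive 18:10 UTC on Jun 23.
Flight 1 lands earlier by 22 hours 29 minutes.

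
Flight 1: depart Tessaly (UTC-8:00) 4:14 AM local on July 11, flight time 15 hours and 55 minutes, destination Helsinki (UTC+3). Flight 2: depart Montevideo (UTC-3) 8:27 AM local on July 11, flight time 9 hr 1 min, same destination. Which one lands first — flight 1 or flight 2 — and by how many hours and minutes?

Flight 1 in UTC: 4:14 AM + 8:00 = 12:14 PM on Jul 11.
+15 hours 55 minutes → arrive 4:09 AM UTC on Jul 12.
Flight 2 in UTC: 8:27 AM + 3:00 = 11:27 AM on Jul 11.
+9 hours and 1 minute → arrive 8:28 PM UTC on Jul 11.
Flight 2 lands earlier by 7 hours 41 minutes.

the second, by 7 hours 41 minutes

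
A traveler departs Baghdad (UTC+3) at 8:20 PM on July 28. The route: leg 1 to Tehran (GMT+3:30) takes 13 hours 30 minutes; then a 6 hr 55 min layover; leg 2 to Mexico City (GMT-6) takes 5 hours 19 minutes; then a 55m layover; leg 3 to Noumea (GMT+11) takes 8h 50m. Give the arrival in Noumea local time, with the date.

Convert departure to UTC: 8:20 PM − 3:00 = 5:20 PM UTC on Jul 28.
Add 13 hours 30 minutes leg 1 → 6:50 AM UTC (Jul 29).
Add 6 hours 55 minutes layover in Tehran → 1:45 PM UTC.
Add 5 hours and 19 minutes leg 2 → 7:04 PM UTC.
Add 55 minutes layover in Mexico City → 7:59 PM UTC.
Add 8 hours 50 minutes leg 3 → 4:49 AM UTC (Jul 30).
Noumea is UTC+11:00, so local arrival = 4:49 AM + 11:00 = 3:49 PM on Jul 30.

3:49 PM on July 30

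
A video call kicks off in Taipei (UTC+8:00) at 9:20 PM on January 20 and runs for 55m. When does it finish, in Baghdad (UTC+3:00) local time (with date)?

Convert start to UTC: 9:20 PM − 8:00 = 1:20 PM UTC on Jan 20.
Add 55 minutes duration → 2:15 PM UTC.
Baghdad is UTC+3:00, so local end time = 2:15 PM + 3:00 = 5:15 PM on Jan 20.

5:15 PM on Jan 20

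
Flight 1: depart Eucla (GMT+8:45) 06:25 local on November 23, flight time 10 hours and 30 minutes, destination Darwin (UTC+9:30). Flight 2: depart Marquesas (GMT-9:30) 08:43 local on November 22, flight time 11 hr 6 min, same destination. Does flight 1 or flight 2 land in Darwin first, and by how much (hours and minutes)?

the second, by 2 hours 51 minutes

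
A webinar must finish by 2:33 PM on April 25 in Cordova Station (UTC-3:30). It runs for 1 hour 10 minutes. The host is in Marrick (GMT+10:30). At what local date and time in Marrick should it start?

Target end time in UTC: 2:33 PM + 3:30 = 6:03 PM on Apr 25.
Subtract 1 hour 10 minutes → start 4:53 PM UTC on Apr 25.
Marrick is UTC+10:30: 4:53 PM + 10:30 = 3:23 AM on Apr 26.

3:23 AM on Apr 26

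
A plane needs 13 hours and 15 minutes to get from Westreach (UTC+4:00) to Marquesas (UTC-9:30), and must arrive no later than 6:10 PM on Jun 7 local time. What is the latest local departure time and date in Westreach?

6:25 PM on Jun 7

Target arrival in UTC: 6:10 PM + 9:30 = 3:40 AM on Jun 8.
Subtract 13 hours 15 minutes → departure 2:25 PM UTC on Jun 7.
Westreach is UTC+4:00: 2:25 PM + 4:00 = 6:25 PM on Jun 7.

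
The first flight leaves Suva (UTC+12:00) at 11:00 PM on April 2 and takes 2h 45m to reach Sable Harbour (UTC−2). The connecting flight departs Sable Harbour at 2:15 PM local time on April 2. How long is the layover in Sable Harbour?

Convert departure to UTC: 11:00 PM − 12:00 = 11:00 AM UTC on Apr 2.
Add 2 hours 45 minutes flight time → 1:45 PM UTC.
Sable Harbour is UTC−2:00, so local arrival = 1:45 PM − 2:00 = 11:45 AM on Apr 2.
Layover = 2:15 PM − 11:45 AM = 2 hours 30 minutes.

2 hours 30 minutes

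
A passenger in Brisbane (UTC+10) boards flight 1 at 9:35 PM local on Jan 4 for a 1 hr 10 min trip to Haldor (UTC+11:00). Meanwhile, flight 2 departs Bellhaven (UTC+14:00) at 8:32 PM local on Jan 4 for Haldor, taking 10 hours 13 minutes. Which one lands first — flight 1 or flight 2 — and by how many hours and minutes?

the first, by 4 hours

Flight 1 in UTC: 9:35 PM − 10:00 = 11:35 AM on Jan 4.
+1 hour 10 minutes → arrive 12:45 PM UTC on Jan 4.
Flight 2 in UTC: 8:32 PM − 14:00 = 6:32 AM on Jan 4.
+10 hours and 13 minutes → arrive 4:45 PM UTC on Jan 4.
Flight 1 lands earlier by 4 hours.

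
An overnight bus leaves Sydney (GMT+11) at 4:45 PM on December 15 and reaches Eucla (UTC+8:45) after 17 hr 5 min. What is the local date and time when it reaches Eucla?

Eucla is 2:15 behind Sydney.
After 17 hours and 5 minutes it is 9:50 AM (Dec 16) in Sydney.
Shift by the zone difference: 9:50 AM − 2:15 = 7:35 AM on Dec 16 in Eucla.

7:35 AM on December 16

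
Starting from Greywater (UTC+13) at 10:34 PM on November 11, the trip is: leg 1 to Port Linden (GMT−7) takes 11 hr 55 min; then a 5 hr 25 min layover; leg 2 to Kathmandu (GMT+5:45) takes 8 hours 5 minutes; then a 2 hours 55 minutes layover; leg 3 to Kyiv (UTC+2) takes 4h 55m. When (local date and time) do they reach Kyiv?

Convert departure to UTC: 10:34 PM − 13:00 = 9:34 AM UTC on Nov 11.
Add 11 hours and 55 minutes leg 1 → 9:29 PM UTC.
Add 5 hours and 25 minutes layover in Port Linden → 2:54 AM UTC (Nov 12).
Add 8 hours 5 minutes leg 2 → 10:59 AM UTC.
Add 2 hours and 55 minutes layover in Kathmandu → 1:54 PM UTC.
Add 4 hours and 55 minutes leg 3 → 6:49 PM UTC.
Kyiv is UTC+2:00, so local arrival = 6:49 PM + 2:00 = 8:49 PM on Nov 12.

8:49 PM on November 12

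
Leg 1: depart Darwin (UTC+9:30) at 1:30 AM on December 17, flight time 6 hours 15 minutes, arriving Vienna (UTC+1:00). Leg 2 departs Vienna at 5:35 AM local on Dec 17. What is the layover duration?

6 hours 20 minutes

Convert departure to UTC: 1:30 AM − 9:30 = 4:00 PM UTC on Dec 16.
Add 6 hours 15 minutes flight time → 10:15 PM UTC.
Vienna is UTC+1:00, so local arrival = 10:15 PM + 1:00 = 11:15 PM on Dec 16.
Layover = 5:35 AM − 11:15 PM (+1 day) = 6 hours 20 minutes.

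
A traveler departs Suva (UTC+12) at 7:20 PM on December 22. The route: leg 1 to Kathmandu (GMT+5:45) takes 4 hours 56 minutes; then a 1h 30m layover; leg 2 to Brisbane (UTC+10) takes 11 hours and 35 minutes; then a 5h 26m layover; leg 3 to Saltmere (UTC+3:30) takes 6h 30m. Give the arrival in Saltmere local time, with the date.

4:47 PM on December 23

Convert departure to UTC: 7:20 PM − 12:00 = 7:20 AM UTC on Dec 22.
Add 4 hours and 56 minutes leg 1 → 12:16 PM UTC.
Add 1 hour and 30 minutes layover in Kathmandu → 1:46 PM UTC.
Add 11 hours and 35 minutes leg 2 → 1:21 AM UTC (Dec 23).
Add 5 hours 26 minutes layover in Brisbane → 6:47 AM UTC.
Add 6 hours and 30 minutes leg 3 → 1:17 PM UTC.
Saltmere is UTC+3:30, so local arrival = 1:17 PM + 3:30 = 4:47 PM on Dec 23.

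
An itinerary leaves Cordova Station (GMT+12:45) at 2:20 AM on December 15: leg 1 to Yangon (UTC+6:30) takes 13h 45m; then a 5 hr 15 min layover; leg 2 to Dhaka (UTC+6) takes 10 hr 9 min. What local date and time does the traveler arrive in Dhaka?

Convert departure to UTC: 2:20 AM − 12:45 = 1:35 PM UTC on Dec 14.
Add 13 hours and 45 minutes leg 1 → 3:20 AM UTC (Dec 15).
Add 5 hours 15 minutes layover in Yangon → 8:35 AM UTC.
Add 10 hours 9 minutes leg 2 → 6:44 PM UTC.
Dhaka is UTC+6:00, so local arrival = 6:44 PM + 6:00 = 12:44 AM on Dec 16.

12:44 AM on Dec 16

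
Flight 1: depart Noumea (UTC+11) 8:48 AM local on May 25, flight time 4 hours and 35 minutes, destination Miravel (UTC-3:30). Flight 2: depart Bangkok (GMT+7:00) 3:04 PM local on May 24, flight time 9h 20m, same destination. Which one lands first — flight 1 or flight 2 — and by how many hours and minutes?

the second, by 8 hours 59 minutes

Flight 1 in UTC: 8:48 AM − 11:00 = 9:48 PM on May 24.
+4 hours 35 minutes → arrive 2:23 AM UTC on May 25.
Flight 2 in UTC: 3:04 PM − 7:00 = 8:04 AM on May 24.
+9 hours 20 minutes → arrive 5:24 PM UTC on May 24.
Flight 2 lands earlier by 8 hours 59 minutes.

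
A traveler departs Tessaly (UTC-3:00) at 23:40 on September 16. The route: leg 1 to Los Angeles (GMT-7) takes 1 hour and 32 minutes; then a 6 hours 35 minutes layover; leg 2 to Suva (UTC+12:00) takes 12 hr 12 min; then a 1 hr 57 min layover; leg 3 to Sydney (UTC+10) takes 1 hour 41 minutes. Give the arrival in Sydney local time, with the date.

Convert departure to UTC: 23:40 + 3:00 = 02:40 UTC on Sep 17.
Add 1 hour and 32 minutes leg 1 → 04:12 UTC.
Add 6 hours 35 minutes layover in Los Angeles → 10:47 UTC.
Add 12 hours 12 minutes leg 2 → 22:59 UTC.
Add 1 hour and 57 minutes layover in Suva → 00:56 UTC (Sep 18).
Add 1 hour and 41 minutes leg 3 → 02:37 UTC.
Sydney is UTC+10:00, so local arrival = 02:37 + 10:00 = 12:37 on Sep 18.

12:37 on September 18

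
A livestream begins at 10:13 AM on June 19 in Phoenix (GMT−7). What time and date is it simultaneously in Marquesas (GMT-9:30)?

In UTC: 10:13 AM + 7:00 = 5:13 PM on Jun 19.
Marquesas is UTC−9:30: 5:13 PM − 9:30 = 7:43 AM on Jun 19.

7:43 AM on Jun 19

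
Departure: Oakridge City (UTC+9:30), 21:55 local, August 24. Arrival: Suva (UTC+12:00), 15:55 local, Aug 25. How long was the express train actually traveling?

Departure in UTC: 21:55 − 9:30 = 12:25 on Aug 24.
Arrival in UTC: 15:55 − 12:00 = 03:55 on Aug 25.
Elapsed = 03:55 − 12:25 (+1 day) = 15 hours 30 minutes.

15 hours 30 minutes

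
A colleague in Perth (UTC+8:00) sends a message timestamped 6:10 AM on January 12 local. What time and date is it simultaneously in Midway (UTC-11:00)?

11:10 AM on January 11

In UTC: 6:10 AM − 8:00 = 10:10 PM on Jan 11.
Midway is UTC−11:00: 10:10 PM − 11:00 = 11:10 AM on Jan 11.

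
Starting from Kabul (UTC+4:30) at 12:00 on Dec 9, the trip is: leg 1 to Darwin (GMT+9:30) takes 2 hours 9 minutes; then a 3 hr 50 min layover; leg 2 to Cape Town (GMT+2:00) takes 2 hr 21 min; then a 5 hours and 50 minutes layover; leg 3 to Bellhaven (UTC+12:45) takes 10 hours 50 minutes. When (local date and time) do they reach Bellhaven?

21:15 on December 10

Convert departure to UTC: 12:00 − 4:30 = 07:30 UTC on Dec 9.
Add 2 hours and 9 minutes leg 1 → 09:39 UTC.
Add 3 hours and 50 minutes layover in Darwin → 13:29 UTC.
Add 2 hours and 21 minutes leg 2 → 15:50 UTC.
Add 5 hours 50 minutes layover in Cape Town → 21:40 UTC.
Add 10 hours 50 minutes leg 3 → 08:30 UTC (Dec 10).
Bellhaven is UTC+12:45, so local arrival = 08:30 + 12:45 = 21:15 on Dec 10.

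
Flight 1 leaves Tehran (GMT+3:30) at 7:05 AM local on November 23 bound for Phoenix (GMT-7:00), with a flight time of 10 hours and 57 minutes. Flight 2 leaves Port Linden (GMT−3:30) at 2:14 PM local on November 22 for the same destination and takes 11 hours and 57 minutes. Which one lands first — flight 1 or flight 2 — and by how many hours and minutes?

the second, by 8 hours 51 minutes

Flight 1 in UTC: 7:05 AM − 3:30 = 3:35 AM on Nov 23.
+10 hours 57 minutes → arrive 2:32 PM UTC on Nov 23.
Flight 2 in UTC: 2:14 PM + 3:30 = 5:44 PM on Nov 22.
+11 hours 57 minutes → arrive 5:41 AM UTC on Nov 23.
Flight 2 lands earlier by 8 hours 51 minutes.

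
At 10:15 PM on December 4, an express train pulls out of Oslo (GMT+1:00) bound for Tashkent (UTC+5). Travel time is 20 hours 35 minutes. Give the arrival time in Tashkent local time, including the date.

10:50 PM on December 5

Tashkent is 4:00 ahead of Oslo.
After 20 hours and 35 minutes it is 6:50 PM (Dec 5) in Oslo.
Shift by the zone difference: 6:50 PM + 4:00 = 10:50 PM on Dec 5 in Tashkent.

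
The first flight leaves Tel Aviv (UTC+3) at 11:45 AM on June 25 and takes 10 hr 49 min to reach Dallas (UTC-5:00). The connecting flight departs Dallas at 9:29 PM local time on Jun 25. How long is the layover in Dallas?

Convert departure to UTC: 11:45 AM − 3:00 = 8:45 AM UTC on Jun 25.
Add 10 hours and 49 minutes flight time → 7:34 PM UTC.
Dallas is UTC−5:00, so local arrival = 7:34 PM − 5:00 = 2:34 PM on Jun 25.
Layover = 9:29 PM − 2:34 PM = 6 hours 55 minutes.

6 hours 55 minutes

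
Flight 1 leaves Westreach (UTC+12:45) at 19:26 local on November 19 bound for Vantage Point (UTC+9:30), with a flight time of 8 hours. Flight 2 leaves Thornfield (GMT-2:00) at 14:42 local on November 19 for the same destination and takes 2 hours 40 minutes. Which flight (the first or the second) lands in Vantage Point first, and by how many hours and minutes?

the first, by 4 hours 41 minutes

Flight 1 in UTC: 19:26 − 12:45 = 06:41 on Nov 19.
+8 hours → arrive 14:41 UTC on Nov 19.
Flight 2 in UTC: 14:42 + 2:00 = 16:42 on Nov 19.
+2 hours 40 minutes → arrive 19:22 UTC on Nov 19.
Flight 1 lands earlier by 4 hours 41 minutes.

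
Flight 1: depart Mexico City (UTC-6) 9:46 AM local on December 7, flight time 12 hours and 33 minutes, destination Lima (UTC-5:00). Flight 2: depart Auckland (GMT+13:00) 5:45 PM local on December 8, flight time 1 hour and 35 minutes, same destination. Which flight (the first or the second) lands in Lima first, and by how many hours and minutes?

Flight 1 in UTC: 9:46 AM + 6:00 = 3:46 PM on Dec 7.
+12 hours 33 minutes → arrive 4:19 AM UTC on Dec 8.
Flight 2 in UTC: 5:45 PM − 13:00 = 4:45 AM on Dec 8.
+1 hour 35 minutes → arrive 6:20 AM UTC on Dec 8.
Flight 1 lands earlier by 2 hours 1 minute.

the first, by 2 hours 1 minute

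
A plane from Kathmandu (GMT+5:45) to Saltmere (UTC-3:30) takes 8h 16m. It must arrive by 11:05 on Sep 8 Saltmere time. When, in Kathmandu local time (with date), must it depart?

12:04 on September 8

Target arrival in UTC: 11:05 + 3:30 = 14:35 on Sep 8.
Subtract 8 hours and 16 minutes → departure 06:19 UTC on Sep 8.
Kathmandu is UTC+5:45: 06:19 + 5:45 = 12:04 on Sep 8.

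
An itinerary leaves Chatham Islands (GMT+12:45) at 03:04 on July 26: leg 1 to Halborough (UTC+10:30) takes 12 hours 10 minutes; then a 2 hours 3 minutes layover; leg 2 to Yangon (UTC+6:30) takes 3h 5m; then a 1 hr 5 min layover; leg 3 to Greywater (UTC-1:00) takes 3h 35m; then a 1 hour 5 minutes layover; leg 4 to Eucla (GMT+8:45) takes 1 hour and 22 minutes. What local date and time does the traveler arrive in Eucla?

Convert departure to UTC: 03:04 − 12:45 = 14:19 UTC on Jul 25.
Add 12 hours and 10 minutes leg 1 → 02:29 UTC (Jul 26).
Add 2 hours and 3 minutes layover in Halborough → 04:32 UTC.
Add 3 hours and 5 minutes leg 2 → 07:37 UTC.
Add 1 hour and 5 minutes layover in Yangon → 08:42 UTC.
Add 3 hours and 35 minutes leg 3 → 12:17 UTC.
Add 1 hour 5 minutes layover in Greywater → 13:22 UTC.
Add 1 hour and 22 minutes leg 4 → 14:44 UTC.
Eucla is UTC+8:45, so local arrival = 14:44 + 8:45 = 23:29 on Jul 26.

23:29 on Jul 26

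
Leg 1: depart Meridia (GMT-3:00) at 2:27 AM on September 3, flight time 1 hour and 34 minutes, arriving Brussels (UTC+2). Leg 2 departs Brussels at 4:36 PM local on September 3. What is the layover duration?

7 hours 35 minutes

Convert departure to UTC: 2:27 AM + 3:00 = 5:27 AM UTC on Sep 3.
Add 1 hour and 34 minutes flight time → 7:01 AM UTC.
Brussels is UTC+2:00, so local arrival = 7:01 AM + 2:00 = 9:01 AM on Sep 3.
Layover = 4:36 PM − 9:01 AM = 7 hours 35 minutes.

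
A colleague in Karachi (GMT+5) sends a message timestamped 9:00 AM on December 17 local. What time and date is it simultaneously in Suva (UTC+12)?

4:00 PM on December 17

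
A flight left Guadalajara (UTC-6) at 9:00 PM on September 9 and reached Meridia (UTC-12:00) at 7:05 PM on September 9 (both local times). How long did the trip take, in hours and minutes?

Departure in UTC: 9:00 PM + 6:00 = 3:00 AM on Sep 10.
Arrival in UTC: 7:05 PM + 12:00 = 7:05 AM on Sep 10.
Elapsed = 7:05 AM − 3:00 AM = 4 hours 5 minutes.

4 hours 5 minutes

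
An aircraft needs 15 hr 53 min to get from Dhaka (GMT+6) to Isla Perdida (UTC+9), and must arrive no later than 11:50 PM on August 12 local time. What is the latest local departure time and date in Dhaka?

4:57 AM on Aug 12

Target arrival in UTC: 11:50 PM − 9:00 = 2:50 PM on Aug 12.
Subtract 15 hours 53 minutes → departure 10:57 PM UTC on Aug 11.
Dhaka is UTC+6:00: 10:57 PM + 6:00 = 4:57 AM on Aug 12.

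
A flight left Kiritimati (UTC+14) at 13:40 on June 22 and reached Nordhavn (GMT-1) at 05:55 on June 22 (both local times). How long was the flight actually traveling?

Nordhavn is 15:00 behind Kiritimati.
Clock-face elapsed time (ignoring zones) is −7 hours 45 minutes.
Actual elapsed = −7 hours 45 minutes + 15:00 = 7 hours 15 minutes.

7 hours 15 minutes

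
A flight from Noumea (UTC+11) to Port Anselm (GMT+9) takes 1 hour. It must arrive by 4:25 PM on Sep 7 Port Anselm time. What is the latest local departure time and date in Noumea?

Target arrival in UTC: 4:25 PM − 9:00 = 7:25 AM on Sep 7.
Subtract 1 hour → departure 6:25 AM UTC on Sep 7.
Noumea is UTC+11:00: 6:25 AM + 11:00 = 5:25 PM on Sep 7.

5:25 PM on September 7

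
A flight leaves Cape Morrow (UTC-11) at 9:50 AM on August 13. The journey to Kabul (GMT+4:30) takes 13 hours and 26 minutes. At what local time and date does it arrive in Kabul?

Kabul is 15:30 ahead of Cape Morrow.
After 13 hours 26 minutes it is 11:16 PM in Cape Morrow.
Shift by the zone difference: 11:16 PM + 15:30 = 2:46 PM on Aug 14 in Kabul.

2:46 PM on August 14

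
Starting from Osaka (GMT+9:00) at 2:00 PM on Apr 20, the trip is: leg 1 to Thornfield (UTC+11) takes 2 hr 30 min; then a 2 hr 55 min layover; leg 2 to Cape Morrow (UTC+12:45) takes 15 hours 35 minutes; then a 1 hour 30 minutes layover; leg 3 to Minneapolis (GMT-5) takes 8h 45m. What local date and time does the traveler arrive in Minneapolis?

Convert departure to UTC: 2:00 PM − 9:00 = 5:00 AM UTC on Apr 20.
Add 2 hours 30 minutes leg 1 → 7:30 AM UTC.
Add 2 hours 55 minutes layover in Thornfield → 10:25 AM UTC.
Add 15 hours 35 minutes leg 2 → 2:00 AM UTC (Apr 21).
Add 1 hour 30 minutes layover in Cape Morrow → 3:30 AM UTC.
Add 8 hours 45 minutes leg 3 → 12:15 PM UTC.
Minneapolis is UTC−5:00, so local arrival = 12:15 PM − 5:00 = 7:15 AM on Apr 21.

7:15 AM on April 21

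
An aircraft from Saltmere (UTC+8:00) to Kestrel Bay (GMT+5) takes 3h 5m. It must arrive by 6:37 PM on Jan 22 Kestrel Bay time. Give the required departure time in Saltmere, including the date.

6:32 PM on January 22

Target arrival in UTC: 6:37 PM − 5:00 = 1:37 PM on Jan 22.
Subtract 3 hours and 5 minutes → departure 10:32 AM UTC on Jan 22.
Saltmere is UTC+8:00: 10:32 AM + 8:00 = 6:32 PM on Jan 22.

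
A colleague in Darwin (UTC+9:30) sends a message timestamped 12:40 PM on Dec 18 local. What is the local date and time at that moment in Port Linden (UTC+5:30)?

8:40 AM on Dec 18

In UTC: 12:40 PM − 9:30 = 3:10 AM on Dec 18.
Port Linden is UTC+5:30: 3:10 AM + 5:30 = 8:40 AM on Dec 18.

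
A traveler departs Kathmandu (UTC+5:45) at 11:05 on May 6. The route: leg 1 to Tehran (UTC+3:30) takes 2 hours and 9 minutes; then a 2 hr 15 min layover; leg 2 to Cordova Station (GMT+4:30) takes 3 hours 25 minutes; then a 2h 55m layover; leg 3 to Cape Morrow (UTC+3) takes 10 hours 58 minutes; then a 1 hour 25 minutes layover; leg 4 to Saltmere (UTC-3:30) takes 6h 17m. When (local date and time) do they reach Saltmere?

07:14 on May 7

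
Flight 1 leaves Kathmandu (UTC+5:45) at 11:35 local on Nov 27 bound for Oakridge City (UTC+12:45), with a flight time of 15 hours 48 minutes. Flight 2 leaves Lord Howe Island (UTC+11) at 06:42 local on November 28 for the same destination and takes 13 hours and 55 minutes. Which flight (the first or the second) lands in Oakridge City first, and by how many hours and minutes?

the first, by 11 hours 59 minutes

Flight 1 in UTC: 11:35 − 5:45 = 05:50 on Nov 27.
+15 hours 48 minutes → arrive 21:38 UTC on Nov 27.
Flight 2 in UTC: 06:42 − 11:00 = 19:42 on Nov 27.
+13 hours 55 minutes → arrive 09:37 UTC on Nov 28.
Flight 1 lands earlier by 11 hours 59 minutes.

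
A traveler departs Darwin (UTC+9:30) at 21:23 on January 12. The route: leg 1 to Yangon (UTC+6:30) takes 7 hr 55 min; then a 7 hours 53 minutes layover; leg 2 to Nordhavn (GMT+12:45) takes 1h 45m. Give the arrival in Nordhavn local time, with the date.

Convert departure to UTC: 21:23 − 9:30 = 11:53 UTC on Jan 12.
Add 7 hours and 55 minutes leg 1 → 19:48 UTC.
Add 7 hours and 53 minutes layover in Yangon → 03:41 UTC (Jan 13).
Add 1 hour and 45 minutes leg 2 → 05:26 UTC.
Nordhavn is UTC+12:45, so local arrival = 05:26 + 12:45 = 18:11 on Jan 13.

18:11 on January 13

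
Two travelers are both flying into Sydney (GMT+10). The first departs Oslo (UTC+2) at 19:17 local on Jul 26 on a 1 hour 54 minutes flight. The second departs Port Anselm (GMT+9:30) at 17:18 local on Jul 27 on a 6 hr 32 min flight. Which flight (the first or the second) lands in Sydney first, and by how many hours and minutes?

the first, by 19 hours 9 minutes

Flight 1 in UTC: 19:17 − 2:00 = 17:17 on Jul 26.
+1 hour and 54 minutes → arrive 19:11 UTC on Jul 26.
Flight 2 in UTC: 17:18 − 9:30 = 07:48 on Jul 27.
+6 hours and 32 minutes → arrive 14:20 UTC on Jul 27.
Flight 1 lands earlier by 19 hours 9 minutes.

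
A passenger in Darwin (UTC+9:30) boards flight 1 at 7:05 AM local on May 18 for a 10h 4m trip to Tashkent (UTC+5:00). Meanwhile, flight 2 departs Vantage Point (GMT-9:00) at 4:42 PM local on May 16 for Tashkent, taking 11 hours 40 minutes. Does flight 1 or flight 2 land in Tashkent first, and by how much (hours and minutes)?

Flight 1 in UTC: 7:05 AM − 9:30 = 9:35 PM on May 17.
+10 hours and 4 minutes → arrive 7:39 AM UTC on May 18.
Flight 2 in UTC: 4:42 PM + 9:00 = 1:42 AM on May 17.
+11 hours 40 minutes → arrive 1:22 PM UTC on May 17.
Flight 2 lands earlier by 18 hours 17 minutes.

the second, by 18 hours 17 minutes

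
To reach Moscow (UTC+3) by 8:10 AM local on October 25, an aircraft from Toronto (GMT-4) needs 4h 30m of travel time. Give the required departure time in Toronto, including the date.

8:40 PM on Oct 24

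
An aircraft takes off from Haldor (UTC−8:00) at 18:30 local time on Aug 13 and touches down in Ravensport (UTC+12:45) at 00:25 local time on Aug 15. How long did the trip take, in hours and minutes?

Departure in UTC: 18:30 + 8:00 = 02:30 on Aug 14.
Arrival in UTC: 00:25 − 12:45 = 11:40 on Aug 14.
Elapsed = 11:40 − 02:30 = 9 hours 10 minutes.

9 hours 10 minutes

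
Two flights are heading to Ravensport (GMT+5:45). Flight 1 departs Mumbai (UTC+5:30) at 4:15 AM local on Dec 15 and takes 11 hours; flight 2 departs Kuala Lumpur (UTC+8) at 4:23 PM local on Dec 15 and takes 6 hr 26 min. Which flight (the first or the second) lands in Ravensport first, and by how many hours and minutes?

the first, by 5 hours 4 minutes

Flight 1 in UTC: 4:15 AM − 5:30 = 10:45 PM on Dec 14.
+11 hours → arrive 9:45 AM UTC on Dec 15.
Flight 2 in UTC: 4:23 PM − 8:00 = 8:23 AM on Dec 15.
+6 hours and 26 minutes → arrive 2:49 PM UTC on Dec 15.
Flight 1 lands earlier by 5 hours 4 minutes.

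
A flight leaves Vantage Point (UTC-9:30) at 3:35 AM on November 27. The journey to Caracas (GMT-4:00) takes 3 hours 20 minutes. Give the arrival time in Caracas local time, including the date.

Convert departure to UTC: 3:35 AM + 9:30 = 1:05 PM UTC on Nov 27.
Add 3 hours 20 minutes travel time → 4:25 PM UTC.
Caracas is UTC−4:00, so local arrival = 4:25 PM − 4:00 = 12:25 PM on Nov 27.

12:25 PM on November 27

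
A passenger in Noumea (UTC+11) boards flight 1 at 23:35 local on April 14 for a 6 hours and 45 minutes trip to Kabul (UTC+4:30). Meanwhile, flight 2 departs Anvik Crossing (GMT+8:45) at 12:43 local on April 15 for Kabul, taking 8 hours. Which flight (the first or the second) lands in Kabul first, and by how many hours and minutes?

the first, by 16 hours 38 minutes

Flight 1 in UTC: 23:35 − 11:00 = 12:35 on Apr 14.
+6 hours 45 minutes → arrive 19:20 UTC on Apr 14.
Flight 2 in UTC: 12:43 − 8:45 = 03:58 on Apr 15.
+8 hours → arrive 11:58 UTC on Apr 15.
Flight 1 lands earlier by 16 hours 38 minutes.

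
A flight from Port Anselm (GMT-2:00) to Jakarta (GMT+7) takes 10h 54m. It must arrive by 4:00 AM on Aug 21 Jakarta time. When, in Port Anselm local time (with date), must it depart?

8:06 AM on August 20

Target arrival in UTC: 4:00 AM − 7:00 = 9:00 PM on Aug 20.
Subtract 10 hours and 54 minutes → departure 10:06 AM UTC on Aug 20.
Port Anselm is UTC−2:00: 10:06 AM − 2:00 = 8:06 AM on Aug 20.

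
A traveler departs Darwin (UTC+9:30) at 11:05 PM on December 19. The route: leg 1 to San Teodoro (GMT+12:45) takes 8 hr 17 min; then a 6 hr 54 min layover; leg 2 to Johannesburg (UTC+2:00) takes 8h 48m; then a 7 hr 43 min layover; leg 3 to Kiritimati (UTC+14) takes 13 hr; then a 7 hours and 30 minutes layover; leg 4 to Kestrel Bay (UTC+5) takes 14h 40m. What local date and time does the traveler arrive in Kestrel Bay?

Convert departure to UTC: 11:05 PM − 9:30 = 1:35 PM UTC on Dec 19.
Add 8 hours and 17 minutes leg 1 → 9:52 PM UTC.
Add 6 hours and 54 minutes layover in San Teodoro → 4:46 AM UTC (Dec 20).
Add 8 hours 48 minutes leg 2 → 1:34 PM UTC.
Add 7 hours 43 minutes layover in Johannesburg → 9:17 PM UTC.
Add 13 hours leg 3 → 10:17 AM UTC (Dec 21).
Add 7 hours and 30 minutes layover in Kiritimati → 5:47 PM UTC.
Add 14 hours 40 minutes leg 4 → 8:27 AM UTC (Dec 22).
Kestrel Bay is UTC+5:00, so local arrival = 8:27 AM + 5:00 = 1:27 PM on Dec 22.

1:27 PM on December 22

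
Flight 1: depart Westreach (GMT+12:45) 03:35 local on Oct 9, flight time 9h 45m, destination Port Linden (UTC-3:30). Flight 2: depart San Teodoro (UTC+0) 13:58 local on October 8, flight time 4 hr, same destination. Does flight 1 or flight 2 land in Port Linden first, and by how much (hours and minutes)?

the second, by 6 hours 37 minutes

Flight 1 in UTC: 03:35 − 12:45 = 14:50 on Oct 8.
+9 hours and 45 minutes → arrive 00:35 UTC on Oct 9.
Flight 2 departs at 13:58 UTC (Oct 8).
+4 hours → arrive 17:58 UTC on Oct 8.
Flight 2 lands earlier by 6 hours 37 minutes.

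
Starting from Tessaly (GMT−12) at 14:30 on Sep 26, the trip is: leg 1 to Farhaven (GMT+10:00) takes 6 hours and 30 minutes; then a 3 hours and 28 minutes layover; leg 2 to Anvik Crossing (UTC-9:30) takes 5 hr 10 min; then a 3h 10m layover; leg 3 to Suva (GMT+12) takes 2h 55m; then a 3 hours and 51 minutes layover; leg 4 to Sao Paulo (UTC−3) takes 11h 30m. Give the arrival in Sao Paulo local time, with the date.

Convert departure to UTC: 14:30 + 12:00 = 02:30 UTC on Sep 27.
Add 6 hours and 30 minutes leg 1 → 09:00 UTC.
Add 3 hours and 28 minutes layover in Farhaven → 12:28 UTC.
Add 5 hours 10 minutes leg 2 → 17:38 UTC.
Add 3 hours 10 minutes layover in Anvik Crossing → 20:48 UTC.
Add 2 hours and 55 minutes leg 3 → 23:43 UTC.
Add 3 hours and 51 minutes layover in Suva → 03:34 UTC (Sep 28).
Add 11 hours and 30 minutes leg 4 → 15:04 UTC.
Sao Paulo is UTC−3:00, so local arrival = 15:04 − 3:00 = 12:04 on Sep 28.

12:04 on September 28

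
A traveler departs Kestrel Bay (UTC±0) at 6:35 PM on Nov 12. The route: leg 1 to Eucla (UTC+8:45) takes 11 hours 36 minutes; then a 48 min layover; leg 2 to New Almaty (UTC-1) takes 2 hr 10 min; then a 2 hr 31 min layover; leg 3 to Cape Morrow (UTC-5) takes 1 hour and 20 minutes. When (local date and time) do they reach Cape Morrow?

Kestrel Bay is at UTC+0, so departure is already 6:35 PM UTC on Nov 12.
Add 11 hours 36 minutes leg 1 → 6:11 AM UTC (Nov 13).
Add 48 minutes layover in Eucla → 6:59 AM UTC.
Add 2 hours and 10 minutes leg 2 → 9:09 AM UTC.
Add 2 hours and 31 minutes layover in New Almaty → 11:40 AM UTC.
Add 1 hour 20 minutes leg 3 → 1:00 PM UTC.
Cape Morrow is UTC−5:00, so local arrival = 1:00 PM − 5:00 = 8:00 AM on Nov 13.

8:00 AM on November 13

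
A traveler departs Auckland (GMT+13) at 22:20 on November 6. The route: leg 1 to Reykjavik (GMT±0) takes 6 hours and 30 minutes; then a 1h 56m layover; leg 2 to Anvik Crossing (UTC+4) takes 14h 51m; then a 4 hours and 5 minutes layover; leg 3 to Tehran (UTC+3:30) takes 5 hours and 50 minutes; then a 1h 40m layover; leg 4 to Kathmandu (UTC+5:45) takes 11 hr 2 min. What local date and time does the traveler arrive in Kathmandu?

Convert departure to UTC: 22:20 − 13:00 = 09:20 UTC on Nov 6.
Add 6 hours 30 minutes leg 1 → 15:50 UTC.
Add 1 hour and 56 minutes layover in Reykjavik → 17:46 UTC.
Add 14 hours 51 minutes leg 2 → 08:37 UTC (Nov 7).
Add 4 hours 5 minutes layover in Anvik Crossing → 12:42 UTC.
Add 5 hours 50 minutes leg 3 → 18:32 UTC.
Add 1 hour and 40 minutes layover in Tehran → 20:12 UTC.
Add 11 hours 2 minutes leg 4 → 07:14 UTC (Nov 8).
Kathmandu is UTC+5:45, so local arrival = 07:14 + 5:45 = 12:59 on Nov 8.

12:59 on Nov 8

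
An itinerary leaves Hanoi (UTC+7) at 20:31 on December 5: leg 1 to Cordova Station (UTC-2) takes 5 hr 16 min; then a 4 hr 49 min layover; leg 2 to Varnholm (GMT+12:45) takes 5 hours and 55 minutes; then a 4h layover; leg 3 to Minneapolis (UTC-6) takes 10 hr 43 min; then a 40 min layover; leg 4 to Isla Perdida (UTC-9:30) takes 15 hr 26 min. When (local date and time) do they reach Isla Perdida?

Convert departure to UTC: 20:31 − 7:00 = 13:31 UTC on Dec 5.
Add 5 hours and 16 minutes leg 1 → 18:47 UTC.
Add 4 hours 49 minutes layover in Cordova Station → 23:36 UTC.
Add 5 hours and 55 minutes leg 2 → 05:31 UTC (Dec 6).
Add 4 hours layover in Varnholm → 09:31 UTC.
Add 10 hours 43 minutes leg 3 → 20:14 UTC.
Add 40 minutes layover in Minneapolis → 20:54 UTC.
Add 15 hours and 26 minutes leg 4 → 12:20 UTC (Dec 7).
Isla Perdida is UTC−9:30, so local arrival = 12:20 − 9:30 = 02:50 on Dec 7.

02:50 on December 7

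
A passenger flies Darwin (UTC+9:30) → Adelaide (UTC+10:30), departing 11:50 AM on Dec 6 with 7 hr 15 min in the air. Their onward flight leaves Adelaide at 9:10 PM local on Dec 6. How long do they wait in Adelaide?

Convert departure to UTC: 11:50 AM − 9:30 = 2:20 AM UTC on Dec 6.
Add 7 hours and 15 minutes flight time → 9:35 AM UTC.
Adelaide is UTC+10:30, so local arrival = 9:35 AM + 10:30 = 8:05 PM on Dec 6.
Layover = 9:10 PM − 8:05 PM = 1 hour 5 minutes.

1 hour 5 minutes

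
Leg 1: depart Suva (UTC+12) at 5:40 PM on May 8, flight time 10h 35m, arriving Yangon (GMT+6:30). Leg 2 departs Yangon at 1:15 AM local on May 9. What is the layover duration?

2 hours 30 minutes

Convert departure to UTC: 5:40 PM − 12:00 = 5:40 AM UTC on May 8.
Add 10 hours 35 minutes flight time → 4:15 PM UTC.
Yangon is UTC+6:30, so local arrival = 4:15 PM + 6:30 = 10:45 PM on May 8.
Layover = 1:15 AM − 10:45 PM (+1 day) = 2 hours 30 minutes.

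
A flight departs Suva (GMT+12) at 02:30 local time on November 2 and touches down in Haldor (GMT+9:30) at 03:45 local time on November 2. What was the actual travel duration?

Departure in UTC: 02:30 − 12:00 = 14:30 on Nov 1.
Arrival in UTC: 03:45 − 9:30 = 18:15 on Nov 1.
Elapsed = 18:15 − 14:30 = 3 hours 45 minutes.

3 hours 45 minutes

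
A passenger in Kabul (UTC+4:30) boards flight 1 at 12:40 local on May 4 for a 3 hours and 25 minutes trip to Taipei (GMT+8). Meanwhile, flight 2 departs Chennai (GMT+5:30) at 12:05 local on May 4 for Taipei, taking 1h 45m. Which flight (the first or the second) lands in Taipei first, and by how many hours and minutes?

Flight 1 in UTC: 12:40 − 4:30 = 08:10 on May 4.
+3 hours and 25 minutes → arrive 11:35 UTC on May 4.
Flight 2 in UTC: 12:05 − 5:30 = 06:35 on May 4.
+1 hour and 45 minutes → arrive 08:20 UTC on May 4.
Flight 2 lands earlier by 3 hours 15 minutes.

the second, by 3 hours 15 minutes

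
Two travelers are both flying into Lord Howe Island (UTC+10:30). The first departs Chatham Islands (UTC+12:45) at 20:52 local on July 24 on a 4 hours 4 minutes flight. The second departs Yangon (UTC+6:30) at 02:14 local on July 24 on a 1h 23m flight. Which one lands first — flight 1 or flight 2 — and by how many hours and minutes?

Flight 1 in UTC: 20:52 − 12:45 = 08:07 on Jul 24.
+4 hours 4 minutes → arrive 12:11 UTC on Jul 24.
Flight 2 in UTC: 02:14 − 6:30 = 19:44 on Jul 23.
+1 hour 23 minutes → arrive 21:07 UTC on Jul 23.
Flight 2 lands earlier by 15 hours 4 minutes.

the second, by 15 hours 4 minutes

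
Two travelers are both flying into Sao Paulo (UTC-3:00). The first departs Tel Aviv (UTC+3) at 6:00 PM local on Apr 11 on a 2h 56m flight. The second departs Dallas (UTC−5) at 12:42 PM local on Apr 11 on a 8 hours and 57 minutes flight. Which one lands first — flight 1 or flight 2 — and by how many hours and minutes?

Flight 1 in UTC: 6:00 PM − 3:00 = 3:00 PM on Apr 11.
+2 hours 56 minutes → arrive 5:56 PM UTC on Apr 11.
Flight 2 in UTC: 12:42 PM + 5:00 = 5:42 PM on Apr 11.
+8 hours 57 minutes → arrive 2:39 AM UTC on Apr 12.
Flight 1 lands earlier by 8 hours 43 minutes.

the first, by 8 hours 43 minutes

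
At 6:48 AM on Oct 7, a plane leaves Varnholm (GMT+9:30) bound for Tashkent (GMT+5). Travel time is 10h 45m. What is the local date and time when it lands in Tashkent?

1:03 PM on October 7

Tashkent is 4:30 behind Varnholm.
After 10 hours 45 minutes it is 5:33 PM in Varnholm.
Shift by the zone difference: 5:33 PM − 4:30 = 1:03 PM on Oct 7 in Tashkent.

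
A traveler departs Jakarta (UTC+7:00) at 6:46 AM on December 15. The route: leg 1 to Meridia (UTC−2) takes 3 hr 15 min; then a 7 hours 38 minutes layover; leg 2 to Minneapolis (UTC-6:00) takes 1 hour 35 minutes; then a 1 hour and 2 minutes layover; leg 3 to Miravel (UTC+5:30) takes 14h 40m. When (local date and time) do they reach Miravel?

Convert departure to UTC: 6:46 AM − 7:00 = 11:46 PM UTC on Dec 14.
Add 3 hours and 15 minutes leg 1 → 3:01 AM UTC (Dec 15).
Add 7 hours and 38 minutes layover in Meridia → 10:39 AM UTC.
Add 1 hour 35 minutes leg 2 → 12:14 PM UTC.
Add 1 hour 2 minutes layover in Minneapolis → 1:16 PM UTC.
Add 14 hours and 40 minutes leg 3 → 3:56 AM UTC (Dec 16).
Miravel is UTC+5:30, so local arrival = 3:56 AM + 5:30 = 9:26 AM on Dec 16.

9:26 AM on December 16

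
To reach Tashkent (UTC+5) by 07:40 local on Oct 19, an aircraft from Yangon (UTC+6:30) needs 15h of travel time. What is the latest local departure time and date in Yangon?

Target arrival in UTC: 07:40 − 5:00 = 02:40 on Oct 19.
Subtract 15 hours → departure 11:40 UTC on Oct 18.
Yangon is UTC+6:30: 11:40 + 6:30 = 18:10 on Oct 18.

18:10 on October 18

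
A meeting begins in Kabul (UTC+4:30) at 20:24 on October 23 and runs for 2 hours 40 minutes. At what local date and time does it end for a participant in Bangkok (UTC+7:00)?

Convert start to UTC: 20:24 − 4:30 = 15:54 UTC on Oct 23.
Add 2 hours 40 minutes duration → 18:34 UTC.
Bangkok is UTC+7:00, so local end time = 18:34 + 7:00 = 01:34 on Oct 24.

01:34 on October 24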